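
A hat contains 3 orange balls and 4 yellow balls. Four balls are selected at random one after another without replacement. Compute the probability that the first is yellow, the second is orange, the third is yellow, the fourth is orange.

Multiply the conditional probability of each draw in order, without replacement, so each draw removes one from its color and from the total.
P = (4/7) · (3/6) · (3/5) · (2/4) = 3/35 ≈ 0.0857.

3/35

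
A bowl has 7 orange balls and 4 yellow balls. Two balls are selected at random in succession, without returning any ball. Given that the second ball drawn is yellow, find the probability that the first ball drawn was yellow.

P(first=yellow and the second ball drawn is yellow) = (4/11)·(3/10) = 6/55.
P(the second ball drawn is yellow) = Σ over first color = 14/55 + 6/55 = 4/11.
By Bayes, P(first=yellow | the second ball drawn is yellow) = 6/55 / 4/11 = 3/10 ≈ 0.3000.

3/10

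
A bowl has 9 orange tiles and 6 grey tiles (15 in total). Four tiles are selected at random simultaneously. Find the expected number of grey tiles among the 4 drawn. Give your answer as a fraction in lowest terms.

By linearity of expectation, E[X] = Σ P(draw i is grey); by symmetry each draw (even without replacement) has P(grey) = 6/15.
E[X] = 4 · 6/15 = 8/5 ≈ 1.6000.

8/5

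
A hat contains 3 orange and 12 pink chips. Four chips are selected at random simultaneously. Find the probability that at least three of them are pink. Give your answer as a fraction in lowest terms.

11/13

Sum the hypergeometric tail for j = 3,…,4 pink chips.
Favorable = C(12,3)·C(3,1) + C(12,4)·C(3,0) = 1155; total = C(15,4) = 1365.
P = 1155/1365 = 11/13 ≈ 0.8462.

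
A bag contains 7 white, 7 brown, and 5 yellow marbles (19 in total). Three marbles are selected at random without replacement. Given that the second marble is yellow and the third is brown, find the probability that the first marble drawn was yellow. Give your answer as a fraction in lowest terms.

P(first=yellow and the second marble is yellow and the third is brown) = (5/19)·(4/18)·(7/17) = 70/2907.
P(E) = Σ over first color = 245/5814 + 35/969 + 70/2907 = 35/342.
By Bayes, P(first=yellow | E) = 70/2907 / 35/342 = 4/17 ≈ 0.2353.

4/17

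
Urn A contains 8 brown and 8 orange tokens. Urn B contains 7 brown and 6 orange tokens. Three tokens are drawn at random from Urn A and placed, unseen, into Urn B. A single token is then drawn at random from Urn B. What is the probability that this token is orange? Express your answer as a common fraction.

15/32

Condition on how many of the transferred tokens are orange (from Urn A: 8 orange of 16; then Urn B has 16 total).
  0 orange: C(8,0)C(8,3)/C(16,3) = 1/10; then P = 6/16
  1 orange: C(8,1)C(8,2)/C(16,3) = 2/5; then P = 7/16
  2 orange: C(8,2)C(8,1)/C(16,3) = 2/5; then P = 8/16
  3 orange: C(8,3)C(8,0)/C(16,3) = 1/10; then P = 9/16
P(orange from Urn B) = 15/32 ≈ 0.4688.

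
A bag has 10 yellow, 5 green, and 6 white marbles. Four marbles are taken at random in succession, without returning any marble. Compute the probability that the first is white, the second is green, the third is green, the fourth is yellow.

10/1197

Multiply the conditional probability of each draw in order, without replacement, so each draw removes one from its color and from the total.
P = (6/21) · (5/20) · (4/19) · (10/18) = 10/1197 ≈ 0.0084.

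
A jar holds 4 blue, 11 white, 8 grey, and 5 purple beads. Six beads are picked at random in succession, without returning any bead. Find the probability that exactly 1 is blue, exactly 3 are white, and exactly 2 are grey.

44/897

Unordered draws without replacement: count favorable combinations over C(28,6).
Favorable = C(4,1) · C(11,3) · C(8,2) · C(5,0) = 18480; total = C(28,6) = 376740.
P = 18480/376740 = 44/897 ≈ 0.0491.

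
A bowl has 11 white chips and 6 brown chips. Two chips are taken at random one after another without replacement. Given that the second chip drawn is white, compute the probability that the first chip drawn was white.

5/8

P(first=white and the second chip drawn is white) = (11/17)·(10/16) = 55/136.
P(the second chip drawn is white) = Σ over first color = 55/136 + 33/136 = 11/17.
By Bayes, P(first=white | the second chip drawn is white) = 55/136 / 11/17 = 5/8 ≈ 0.6250.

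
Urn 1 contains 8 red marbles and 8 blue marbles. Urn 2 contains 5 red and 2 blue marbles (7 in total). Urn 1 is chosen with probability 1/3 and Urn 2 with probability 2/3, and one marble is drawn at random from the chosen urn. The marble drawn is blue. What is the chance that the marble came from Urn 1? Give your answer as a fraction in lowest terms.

P(blue | Urn 1) = 1/2; P(blue | Urn 2) = 2/7.
P(blue) = 1/3·1/2 + 2/3·2/7 = 5/14.
By Bayes' rule, P(Urn 1 | blue) = 1/6 / 5/14 = 7/15 ≈ 0.4667.

7/15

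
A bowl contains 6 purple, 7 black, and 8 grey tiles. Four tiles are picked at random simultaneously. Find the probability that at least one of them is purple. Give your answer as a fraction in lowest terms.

44/57

Use the complement: P(at least one purple) = 1 − P(no purple).
P(none) = C(15,4)/C(21,4) = 1365/5985.
So P = 1 − 1365/5985 = 44/57 ≈ 0.7719.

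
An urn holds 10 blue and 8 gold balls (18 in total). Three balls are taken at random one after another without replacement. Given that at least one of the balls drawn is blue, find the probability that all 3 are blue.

P(all 3 blue) = C(10,3)/C(18,3) = 5/34; P(at least one blue) = 1 − C(8,3)/C(18,3) = 95/102.
Since 'all 3 blue' ⊆ 'at least one blue', P(all 3 | at least one) = 5/34 / 95/102 = 3/19 ≈ 0.1579.

3/19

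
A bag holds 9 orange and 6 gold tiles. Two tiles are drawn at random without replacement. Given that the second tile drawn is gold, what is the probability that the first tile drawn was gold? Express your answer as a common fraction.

5/14

P(first=gold and the second tile drawn is gold) = (6/15)·(5/14) = 1/7.
P(the second tile drawn is gold) = Σ over first color = 9/35 + 1/7 = 2/5.
By Bayes, P(first=gold | the second tile drawn is gold) = 1/7 / 2/5 = 5/14 ≈ 0.3571.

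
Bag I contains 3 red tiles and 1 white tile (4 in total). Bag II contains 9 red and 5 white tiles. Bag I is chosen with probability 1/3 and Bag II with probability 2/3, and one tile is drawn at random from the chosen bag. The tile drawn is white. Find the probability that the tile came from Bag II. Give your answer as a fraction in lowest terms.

P(white | Bag I) = 1/4; P(white | Bag II) = 5/14.
P(white) = 1/3·1/4 + 2/3·5/14 = 9/28.
By Bayes' rule, P(Bag II | white) = 5/21 / 9/28 = 20/27 ≈ 0.7407.

20/27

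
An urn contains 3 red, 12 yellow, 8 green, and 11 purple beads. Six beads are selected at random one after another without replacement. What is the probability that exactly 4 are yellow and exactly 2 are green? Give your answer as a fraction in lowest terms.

Unordered draws without replacement: count favorable combinations over C(34,6).
Favorable = C(3,0) · C(12,4) · C(8,2) · C(11,0) = 13860; total = C(34,6) = 1344904.
P = 13860/1344904 = 315/30566 ≈ 0.0103.

315/30566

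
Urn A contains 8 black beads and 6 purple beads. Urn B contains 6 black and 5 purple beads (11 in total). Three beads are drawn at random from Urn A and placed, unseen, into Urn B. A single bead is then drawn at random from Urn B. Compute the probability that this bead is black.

27/49

Condition on how many of the transferred beads are black (from Urn A: 8 black of 14; then Urn B has 14 total).
  0 black: C(8,0)C(6,3)/C(14,3) = 5/91; then P = 6/14
  1 black: C(8,1)C(6,2)/C(14,3) = 30/91; then P = 7/14
  2 black: C(8,2)C(6,1)/C(14,3) = 6/13; then P = 8/14
  3 black: C(8,3)C(6,0)/C(14,3) = 2/13; then P = 9/14
P(black from Urn B) = 27/49 ≈ 0.5510.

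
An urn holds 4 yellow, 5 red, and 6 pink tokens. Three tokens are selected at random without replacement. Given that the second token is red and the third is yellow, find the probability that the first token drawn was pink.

6/13

P(first=pink and the second token is red and the third is yellow) = (6/15)·(5/14)·(4/13) = 4/91.
P(E) = Σ over first color = 2/91 + 8/273 + 4/91 = 2/21.
By Bayes, P(first=pink | E) = 4/91 / 2/21 = 6/13 ≈ 0.4615.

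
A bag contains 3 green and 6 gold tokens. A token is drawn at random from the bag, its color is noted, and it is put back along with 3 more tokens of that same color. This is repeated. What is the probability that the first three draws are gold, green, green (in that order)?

1/15

Track the composition after each reinforcement of +3.
P = (6/9) · (3/12) · (6/15) = 1/15 ≈ 0.0667.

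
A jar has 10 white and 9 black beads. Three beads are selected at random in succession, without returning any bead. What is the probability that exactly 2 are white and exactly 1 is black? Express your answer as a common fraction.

135/323

Unordered draws without replacement: count favorable combinations over C(19,3).
Favorable = C(10,2) · C(9,1) = 405; total = C(19,3) = 969.
P = 405/969 = 135/323 ≈ 0.4180.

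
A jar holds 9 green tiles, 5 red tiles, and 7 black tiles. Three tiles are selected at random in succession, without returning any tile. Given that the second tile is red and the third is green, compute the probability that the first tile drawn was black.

7/19

P(first=black and the second tile is red and the third is green) = (7/21)·(5/20)·(9/19) = 3/76.
P(E) = Σ over first color = 6/133 + 3/133 + 3/76 = 3/28.
By Bayes, P(first=black | E) = 3/76 / 3/28 = 7/19 ≈ 0.3684.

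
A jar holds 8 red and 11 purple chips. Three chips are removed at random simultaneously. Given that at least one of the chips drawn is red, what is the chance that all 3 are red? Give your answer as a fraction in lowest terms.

14/201

P(all 3 red) = C(8,3)/C(19,3) = 56/969; P(at least one red) = 1 − C(11,3)/C(19,3) = 268/323.
Since 'all 3 red' ⊆ 'at least one red', P(all 3 | at least one) = 56/969 / 268/323 = 14/201 ≈ 0.0697.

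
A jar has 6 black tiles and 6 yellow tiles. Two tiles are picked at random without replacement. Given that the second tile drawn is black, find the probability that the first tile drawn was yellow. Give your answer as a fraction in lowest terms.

P(first=yellow and the second tile drawn is black) = (6/12)·(6/11) = 3/11.
P(the second tile drawn is black) = Σ over first color = 5/22 + 3/11 = 1/2.
By Bayes, P(first=yellow | the second tile drawn is black) = 3/11 / 1/2 = 6/11 ≈ 0.5455.

6/11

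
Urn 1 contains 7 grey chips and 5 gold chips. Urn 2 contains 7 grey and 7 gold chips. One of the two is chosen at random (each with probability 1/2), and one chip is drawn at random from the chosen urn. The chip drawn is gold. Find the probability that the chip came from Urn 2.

P(gold | Urn 1) = 5/12; P(gold | Urn 2) = 1/2.
P(gold) = 1/2·5/12 + 1/2·1/2 = 11/24.
By Bayes' rule, P(Urn 2 | gold) = 1/4 / 11/24 = 6/11 ≈ 0.5455.

6/11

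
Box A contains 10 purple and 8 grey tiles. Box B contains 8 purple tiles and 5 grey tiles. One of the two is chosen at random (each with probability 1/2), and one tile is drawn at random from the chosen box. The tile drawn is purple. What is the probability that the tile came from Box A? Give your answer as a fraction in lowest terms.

65/137

P(purple | Box A) = 5/9; P(purple | Box B) = 8/13.
P(purple) = 1/2·5/9 + 1/2·8/13 = 137/234.
By Bayes' rule, P(Box A | purple) = 5/18 / 137/234 = 65/137 ≈ 0.4745.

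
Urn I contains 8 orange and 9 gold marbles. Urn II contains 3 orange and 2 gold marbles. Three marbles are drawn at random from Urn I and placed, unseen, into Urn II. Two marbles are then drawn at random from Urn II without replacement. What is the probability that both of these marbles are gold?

Condition on how many of the transferred marbles are gold (from Urn I: 9 gold of 17; then Urn II has 8 total).
  0 gold: C(9,0)C(8,3)/C(17,3) = 7/85; then P = C(2,2)/C(8,2) = 1/28
  1 gold: C(9,1)C(8,2)/C(17,3) = 63/170; then P = C(3,2)/C(8,2) = 3/28
  2 gold: C(9,2)C(8,1)/C(17,3) = 36/85; then P = C(4,2)/C(8,2) = 3/14
  3 gold: C(9,3)C(8,0)/C(17,3) = 21/170; then P = C(5,2)/C(8,2) = 5/14
P(both gold) = 169/952 ≈ 0.1775.

169/952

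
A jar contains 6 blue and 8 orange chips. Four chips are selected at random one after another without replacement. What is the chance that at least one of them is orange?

986/1001

Use the complement: P(at least one orange) = 1 − P(no orange).
P(none) = C(6,4)/C(14,4) = 15/1001.
So P = 1 − 15/1001 = 986/1001 ≈ 0.9850.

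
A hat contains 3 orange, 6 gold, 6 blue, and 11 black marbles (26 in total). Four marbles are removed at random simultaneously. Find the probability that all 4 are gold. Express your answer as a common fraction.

3/2990

Unordered draws without replacement: count favorable combinations over C(26,4).
Favorable = C(3,0) · C(6,4) · C(6,0) · C(11,0) = 15; total = C(26,4) = 14950.
P = 15/14950 = 3/2990 ≈ 0.0010.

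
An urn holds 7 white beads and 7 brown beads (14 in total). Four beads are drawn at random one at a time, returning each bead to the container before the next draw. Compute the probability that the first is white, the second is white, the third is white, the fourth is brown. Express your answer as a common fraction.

Multiply the conditional probability of each draw in order, with replacement (the composition resets each draw).
P = (7/14) · (7/14) · (7/14) · (7/14) = 1/16 ≈ 0.0625.

1/16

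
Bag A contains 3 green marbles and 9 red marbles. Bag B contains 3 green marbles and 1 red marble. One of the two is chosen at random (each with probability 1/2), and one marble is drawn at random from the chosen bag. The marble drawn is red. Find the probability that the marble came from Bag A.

P(red | Bag A) = 3/4; P(red | Bag B) = 1/4.
P(red) = 1/2·3/4 + 1/2·1/4 = 1/2.
By Bayes' rule, P(Bag A | red) = 3/8 / 1/2 = 3/4 ≈ 0.7500.

3/4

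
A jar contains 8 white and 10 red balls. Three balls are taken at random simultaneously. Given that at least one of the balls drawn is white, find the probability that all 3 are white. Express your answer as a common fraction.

7/87

P(all 3 white) = C(8,3)/C(18,3) = 7/102; P(at least one white) = 1 − C(10,3)/C(18,3) = 29/34.
Since 'all 3 white' ⊆ 'at least one white', P(all 3 | at least one) = 7/102 / 29/34 = 7/87 ≈ 0.0805.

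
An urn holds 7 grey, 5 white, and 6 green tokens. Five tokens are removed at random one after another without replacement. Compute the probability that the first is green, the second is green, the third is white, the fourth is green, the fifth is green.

5/2856

Multiply the conditional probability of each draw in order, without replacement, so each draw removes one from its color and from the total.
P = (6/18) · (5/17) · (5/16) · (4/15) · (3/14) = 5/2856 ≈ 0.0018.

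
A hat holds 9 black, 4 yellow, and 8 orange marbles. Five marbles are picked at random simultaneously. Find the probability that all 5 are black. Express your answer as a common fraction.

2/323

Unordered draws without replacement: count favorable combinations over C(21,5).
Favorable = C(9,5) · C(4,0) · C(8,0) = 126; total = C(21,5) = 20349.
P = 126/20349 = 2/323 ≈ 0.0062.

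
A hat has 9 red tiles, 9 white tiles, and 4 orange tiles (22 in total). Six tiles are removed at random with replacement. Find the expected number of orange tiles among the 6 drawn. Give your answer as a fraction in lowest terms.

By linearity of expectation, E[X] = Σ P(draw i is orange); each independent draw has P(orange) = 4/22.
E[X] = 6 · 4/22 = 12/11 ≈ 1.0909.

12/11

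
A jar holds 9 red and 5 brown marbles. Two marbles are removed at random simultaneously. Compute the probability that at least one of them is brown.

Use the complement: P(at least one brown) = 1 − P(no brown).
P(none) = C(9,2)/C(14,2) = 36/91.
So P = 1 − 36/91 = 55/91 ≈ 0.6044.

55/91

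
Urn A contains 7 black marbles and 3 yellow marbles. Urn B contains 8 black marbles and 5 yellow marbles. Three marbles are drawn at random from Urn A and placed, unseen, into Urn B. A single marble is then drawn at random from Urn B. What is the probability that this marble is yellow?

Condition on how many of the transferred marbles are yellow (from Urn A: 3 yellow of 10; then Urn B has 16 total).
  0 yellow: C(3,0)C(7,3)/C(10,3) = 7/24; then P = 5/16
  1 yellow: C(3,1)C(7,2)/C(10,3) = 21/40; then P = 6/16
  2 yellow: C(3,2)C(7,1)/C(10,3) = 7/40; then P = 7/16
  3 yellow: C(3,3)C(7,0)/C(10,3) = 1/120; then P = 8/16
P(yellow from Urn B) = 59/160 ≈ 0.3688.

59/160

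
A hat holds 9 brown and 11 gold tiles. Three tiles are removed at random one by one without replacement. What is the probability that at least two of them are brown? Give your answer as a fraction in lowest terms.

8/19

Sum the hypergeometric tail for j = 2,…,3 brown tiles.
Favorable = C(9,2)·C(11,1) + C(9,3)·C(11,0) = 480; total = C(20,3) = 1140.
P = 480/1140 = 8/19 ≈ 0.4211.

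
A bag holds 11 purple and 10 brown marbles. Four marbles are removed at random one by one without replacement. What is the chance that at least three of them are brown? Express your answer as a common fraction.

34/133

Sum the hypergeometric tail for j = 3,…,4 brown marbles.
Favorable = C(10,3)·C(11,1) + C(10,4)·C(11,0) = 1530; total = C(21,4) = 5985.
P = 1530/5985 = 34/133 ≈ 0.2556.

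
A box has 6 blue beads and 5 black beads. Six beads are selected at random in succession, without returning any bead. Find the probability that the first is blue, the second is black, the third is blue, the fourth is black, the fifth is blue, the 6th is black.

Multiply the conditional probability of each draw in order, without replacement, so each draw removes one from its color and from the total.
P = (6/11) · (5/10) · (5/9) · (4/8) · (4/7) · (3/6) = 5/231 ≈ 0.0216.

5/231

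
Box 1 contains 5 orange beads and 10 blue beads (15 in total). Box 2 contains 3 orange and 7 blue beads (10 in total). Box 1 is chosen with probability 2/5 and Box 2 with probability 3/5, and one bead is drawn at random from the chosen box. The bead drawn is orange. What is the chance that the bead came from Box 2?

27/47

P(orange | Box 1) = 1/3; P(orange | Box 2) = 3/10.
P(orange) = 2/5·1/3 + 3/5·3/10 = 47/150.
By Bayes' rule, P(Box 2 | orange) = 9/50 / 47/150 = 27/47 ≈ 0.5745.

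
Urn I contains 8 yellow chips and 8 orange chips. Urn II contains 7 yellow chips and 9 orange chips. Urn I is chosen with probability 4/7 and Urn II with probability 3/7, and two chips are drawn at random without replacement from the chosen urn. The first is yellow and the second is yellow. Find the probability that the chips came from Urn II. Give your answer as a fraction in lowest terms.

P(E | Urn I) = 7/30; P(E | Urn II) = 7/40.
P(E) = 4/7·7/30 + 3/7·7/40 = 5/24.
By Bayes' rule, P(Urn II | E) = 3/40 / 5/24 = 9/25 ≈ 0.3600.

9/25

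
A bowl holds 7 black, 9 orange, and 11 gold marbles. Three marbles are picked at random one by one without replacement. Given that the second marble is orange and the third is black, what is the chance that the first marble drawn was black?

6/25

P(first=black and the second marble is orange and the third is black) = (7/27)·(9/26)·(6/25) = 7/325.
P(E) = Σ over first color = 7/325 + 28/975 + 77/1950 = 7/78.
By Bayes, P(first=black | E) = 7/325 / 7/78 = 6/25 ≈ 0.2400.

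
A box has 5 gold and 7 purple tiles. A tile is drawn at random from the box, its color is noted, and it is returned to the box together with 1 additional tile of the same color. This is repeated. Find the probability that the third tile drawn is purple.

Sum over the four possibilities for the first two draws (purple/not-purple each), tracking how the purple count and total change by +1 per draw.
P(third is purple) = 7/12 ≈ 0.5833. (In a Pólya urn every draw has the same marginal probability 7/12.)

7/12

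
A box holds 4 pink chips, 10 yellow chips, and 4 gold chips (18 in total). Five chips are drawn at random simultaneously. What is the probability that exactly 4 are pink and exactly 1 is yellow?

Unordered draws without replacement: count favorable combinations over C(18,5).
Favorable = C(4,4) · C(10,1) · C(4,0) = 10; total = C(18,5) = 8568.
P = 10/8568 = 5/4284 ≈ 0.0012.

5/4284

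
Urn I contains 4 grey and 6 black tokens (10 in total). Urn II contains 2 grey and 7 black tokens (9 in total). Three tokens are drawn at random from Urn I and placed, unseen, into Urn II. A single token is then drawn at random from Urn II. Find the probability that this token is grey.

Condition on how many of the transferred tokens are grey (from Urn I: 4 grey of 10; then Urn II has 12 total).
  0 grey: C(4,0)C(6,3)/C(10,3) = 1/6; then P = 2/12
  1 grey: C(4,1)C(6,2)/C(10,3) = 1/2; then P = 3/12
  2 grey: C(4,2)C(6,1)/C(10,3) = 3/10; then P = 4/12
  3 grey: C(4,3)C(6,0)/C(10,3) = 1/30; then P = 5/12
P(grey from Urn II) = 4/15 ≈ 0.2667.

4/15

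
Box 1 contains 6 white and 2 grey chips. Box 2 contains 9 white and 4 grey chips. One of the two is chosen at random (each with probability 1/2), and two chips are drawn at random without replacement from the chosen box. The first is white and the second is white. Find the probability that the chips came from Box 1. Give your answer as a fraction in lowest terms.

65/121

P(E | Box 1) = 15/28; P(E | Box 2) = 6/13.
P(E) = 1/2·15/28 + 1/2·6/13 = 363/728.
By Bayes' rule, P(Box 1 | E) = 15/56 / 363/728 = 65/121 ≈ 0.5372.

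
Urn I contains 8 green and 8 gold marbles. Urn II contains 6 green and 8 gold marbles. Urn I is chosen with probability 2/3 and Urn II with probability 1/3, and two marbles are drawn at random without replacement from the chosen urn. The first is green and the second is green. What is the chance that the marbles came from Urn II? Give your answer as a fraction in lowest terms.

225/862

P(E | Urn I) = 7/30; P(E | Urn II) = 15/91.
P(E) = 2/3·7/30 + 1/3·15/91 = 862/4095.
By Bayes' rule, P(Urn II | E) = 5/91 / 862/4095 = 225/862 ≈ 0.2610.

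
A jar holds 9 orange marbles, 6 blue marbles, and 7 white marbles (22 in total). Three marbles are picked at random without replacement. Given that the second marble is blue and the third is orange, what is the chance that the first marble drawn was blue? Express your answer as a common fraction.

P(first=blue and the second marble is blue and the third is orange) = (6/22)·(5/21)·(9/20) = 9/308.
P(E) = Σ over first color = 18/385 + 9/308 + 9/220 = 9/77.
By Bayes, P(first=blue | E) = 9/308 / 9/77 = 1/4 ≈ 0.2500.

1/4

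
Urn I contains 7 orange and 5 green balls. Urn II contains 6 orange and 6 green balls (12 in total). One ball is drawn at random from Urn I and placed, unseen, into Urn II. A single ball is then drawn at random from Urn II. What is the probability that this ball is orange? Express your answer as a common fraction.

Condition on how many of the transferred balls are orange (from Urn I: 7 orange of 12; then Urn II has 13 total).
  0 orange: C(7,0)C(5,1)/C(12,1) = 5/12; then P = 6/13
  1 orange: C(7,1)C(5,0)/C(12,1) = 7/12; then P = 7/13
P(orange from Urn II) = 79/156 ≈ 0.5064.

79/156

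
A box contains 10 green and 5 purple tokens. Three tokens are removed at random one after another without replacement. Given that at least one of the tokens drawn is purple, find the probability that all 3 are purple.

P(all 3 purple) = C(5,3)/C(15,3) = 2/91; P(at least one purple) = 1 − C(10,3)/C(15,3) = 67/91.
Since 'all 3 purple' ⊆ 'at least one purple', P(all 3 | at least one) = 2/91 / 67/91 = 2/67 ≈ 0.0299.

2/67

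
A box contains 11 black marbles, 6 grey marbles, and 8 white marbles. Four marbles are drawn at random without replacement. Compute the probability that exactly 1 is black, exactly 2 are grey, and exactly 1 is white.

12/115

Unordered draws without replacement: count favorable combinations over C(25,4).
Favorable = C(11,1) · C(6,2) · C(8,1) = 1320; total = C(25,4) = 12650.
P = 1320/12650 = 12/115 ≈ 0.1043.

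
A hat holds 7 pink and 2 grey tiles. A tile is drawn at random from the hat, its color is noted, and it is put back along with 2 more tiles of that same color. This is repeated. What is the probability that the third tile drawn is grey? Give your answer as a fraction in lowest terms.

2/9

Sum over the four possibilities for the first two draws (grey/not-grey each), tracking how the grey count and total change by +2 per draw.
P(third is grey) = 2/9 ≈ 0.2222. (In a Pólya urn every draw has the same marginal probability 2/9.)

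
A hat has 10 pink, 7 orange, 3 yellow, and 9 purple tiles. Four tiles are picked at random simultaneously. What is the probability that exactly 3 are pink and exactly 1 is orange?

Unordered draws without replacement: count favorable combinations over C(29,4).
Favorable = C(10,3) · C(7,1) · C(3,0) · C(9,0) = 840; total = C(29,4) = 23751.
P = 840/23751 = 40/1131 ≈ 0.0354.

40/1131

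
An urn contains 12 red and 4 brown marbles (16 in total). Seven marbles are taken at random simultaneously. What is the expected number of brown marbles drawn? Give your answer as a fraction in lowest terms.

7/4

By linearity of expectation, E[X] = Σ P(draw i is brown); by symmetry each draw (even without replacement) has P(brown) = 4/16.
E[X] = 7 · 4/16 = 7/4 ≈ 1.7500.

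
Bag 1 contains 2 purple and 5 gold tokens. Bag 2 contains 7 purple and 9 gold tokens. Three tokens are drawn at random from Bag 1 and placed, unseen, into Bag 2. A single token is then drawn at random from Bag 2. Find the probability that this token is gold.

Condition on how many of the transferred tokens are gold (from Bag 1: 5 gold of 7; then Bag 2 has 19 total).
  1 gold: C(5,1)C(2,2)/C(7,3) = 1/7; then P = 10/19
  2 gold: C(5,2)C(2,1)/C(7,3) = 4/7; then P = 11/19
  3 gold: C(5,3)C(2,0)/C(7,3) = 2/7; then P = 12/19
P(gold from Bag 2) = 78/133 ≈ 0.5865.

78/133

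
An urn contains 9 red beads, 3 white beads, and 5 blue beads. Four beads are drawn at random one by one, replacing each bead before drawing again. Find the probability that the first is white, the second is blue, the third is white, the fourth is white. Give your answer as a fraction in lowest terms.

135/83521

Multiply the conditional probability of each draw in order, with replacement (the composition resets each draw).
P = (3/17) · (5/17) · (3/17) · (3/17) = 135/83521 ≈ 0.0016.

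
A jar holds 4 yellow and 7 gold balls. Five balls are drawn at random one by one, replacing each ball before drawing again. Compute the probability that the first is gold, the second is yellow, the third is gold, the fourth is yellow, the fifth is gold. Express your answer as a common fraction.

Multiply the conditional probability of each draw in order, with replacement (the composition resets each draw).
P = (7/11) · (4/11) · (7/11) · (4/11) · (7/11) = 5488/161051 ≈ 0.0341.

5488/161051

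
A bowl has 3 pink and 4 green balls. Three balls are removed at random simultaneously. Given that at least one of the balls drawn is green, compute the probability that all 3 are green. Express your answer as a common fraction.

2/17

P(all 3 green) = C(4,3)/C(7,3) = 4/35; P(at least one green) = 1 − C(3,3)/C(7,3) = 34/35.
Since 'all 3 green' ⊆ 'at least one green', P(all 3 | at least one) = 4/35 / 34/35 = 2/17 ≈ 0.1176.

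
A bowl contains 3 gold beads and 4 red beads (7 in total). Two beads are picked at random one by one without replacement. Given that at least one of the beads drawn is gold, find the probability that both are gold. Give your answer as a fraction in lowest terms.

P(both gold) = C(3,2)/C(7,2) = 1/7; P(at least one gold) = 1 − C(4,2)/C(7,2) = 5/7.
Since 'both gold' ⊆ 'at least one gold', P(both | at least one) = 1/7 / 5/7 = 1/5 ≈ 0.2000.

1/5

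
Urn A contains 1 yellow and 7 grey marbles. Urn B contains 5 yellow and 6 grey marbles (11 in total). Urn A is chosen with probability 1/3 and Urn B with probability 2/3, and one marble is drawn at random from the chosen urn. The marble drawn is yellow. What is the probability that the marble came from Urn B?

P(yellow | Urn A) = 1/8; P(yellow | Urn B) = 5/11.
P(yellow) = 1/3·1/8 + 2/3·5/11 = 91/264.
By Bayes' rule, P(Urn B | yellow) = 10/33 / 91/264 = 80/91 ≈ 0.8791.

80/91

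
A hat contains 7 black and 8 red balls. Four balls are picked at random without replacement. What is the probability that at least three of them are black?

Sum the hypergeometric tail for j = 3,…,4 black balls.
Favorable = C(7,3)·C(8,1) + C(7,4)·C(8,0) = 315; total = C(15,4) = 1365.
P = 315/1365 = 3/13 ≈ 0.2308.

3/13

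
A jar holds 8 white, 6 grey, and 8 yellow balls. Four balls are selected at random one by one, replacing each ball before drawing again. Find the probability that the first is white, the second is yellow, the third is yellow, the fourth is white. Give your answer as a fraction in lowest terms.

256/14641

Multiply the conditional probability of each draw in order, with replacement (the composition resets each draw).
P = (8/22) · (8/22) · (8/22) · (8/22) = 256/14641 ≈ 0.0175.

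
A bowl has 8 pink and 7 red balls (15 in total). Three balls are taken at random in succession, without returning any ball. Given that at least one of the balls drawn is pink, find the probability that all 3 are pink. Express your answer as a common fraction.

2/15

P(all 3 pink) = C(8,3)/C(15,3) = 8/65; P(at least one pink) = 1 − C(7,3)/C(15,3) = 12/13.
Since 'all 3 pink' ⊆ 'at least one pink', P(all 3 | at least one) = 8/65 / 12/13 = 2/15 ≈ 0.1333.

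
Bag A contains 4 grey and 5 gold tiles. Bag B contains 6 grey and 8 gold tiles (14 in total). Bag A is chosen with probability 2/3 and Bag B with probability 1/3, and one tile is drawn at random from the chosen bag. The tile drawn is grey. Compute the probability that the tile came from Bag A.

56/83

P(grey | Bag A) = 4/9; P(grey | Bag B) = 3/7.
P(grey) = 2/3·4/9 + 1/3·3/7 = 83/189.
By Bayes' rule, P(Bag A | grey) = 8/27 / 83/189 = 56/83 ≈ 0.6747.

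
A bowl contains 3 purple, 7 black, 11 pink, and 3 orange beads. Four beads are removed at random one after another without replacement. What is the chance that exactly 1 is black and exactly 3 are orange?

1/1518

Unordered draws without replacement: count favorable combinations over C(24,4).
Favorable = C(3,0) · C(7,1) · C(11,0) · C(3,3) = 7; total = C(24,4) = 10626.
P = 7/10626 = 1/1518 ≈ 0.0007.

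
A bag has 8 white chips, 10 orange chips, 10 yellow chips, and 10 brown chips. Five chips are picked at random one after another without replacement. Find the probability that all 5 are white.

4/35853

Unordered draws without replacement: count favorable combinations over C(38,5).
Favorable = C(8,5) · C(10,0) · C(10,0) · C(10,0) = 56; total = C(38,5) = 501942.
P = 56/501942 = 4/35853 ≈ 0.0001.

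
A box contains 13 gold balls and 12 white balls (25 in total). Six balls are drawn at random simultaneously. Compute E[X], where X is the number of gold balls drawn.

By linearity of expectation, E[X] = Σ P(draw i is gold); by symmetry each draw (even without replacement) has P(gold) = 13/25.
E[X] = 6 · 13/25 = 78/25 ≈ 3.1200.

78/25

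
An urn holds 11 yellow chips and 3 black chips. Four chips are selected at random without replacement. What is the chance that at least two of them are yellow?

Sum the hypergeometric tail for j = 2,…,4 yellow chips.
Favorable = C(11,2)·C(3,2) + C(11,3)·C(3,1) + C(11,4)·C(3,0) = 990; total = C(14,4) = 1001.
P = 990/1001 = 90/91 ≈ 0.9890.

90/91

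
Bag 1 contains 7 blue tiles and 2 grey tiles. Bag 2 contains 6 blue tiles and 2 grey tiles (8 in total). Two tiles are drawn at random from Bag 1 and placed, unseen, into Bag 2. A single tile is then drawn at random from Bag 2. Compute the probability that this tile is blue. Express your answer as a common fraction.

34/45

Condition on how many of the transferred tiles are blue (from Bag 1: 7 blue of 9; then Bag 2 has 10 total).
  0 blue: C(7,0)C(2,2)/C(9,2) = 1/36; then P = 6/10
  1 blue: C(7,1)C(2,1)/C(9,2) = 7/18; then P = 7/10
  2 blue: C(7,2)C(2,0)/C(9,2) = 7/12; then P = 8/10
P(blue from Bag 2) = 34/45 ≈ 0.7556.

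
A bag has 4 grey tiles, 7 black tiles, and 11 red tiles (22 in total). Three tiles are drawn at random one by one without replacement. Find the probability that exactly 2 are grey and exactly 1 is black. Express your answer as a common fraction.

3/110

Unordered draws without replacement: count favorable combinations over C(22,3).
Favorable = C(4,2) · C(7,1) · C(11,0) = 42; total = C(22,3) = 1540.
P = 42/1540 = 3/110 ≈ 0.0273.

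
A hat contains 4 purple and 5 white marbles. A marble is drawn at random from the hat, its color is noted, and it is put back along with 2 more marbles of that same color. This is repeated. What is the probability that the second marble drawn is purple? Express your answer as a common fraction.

Condition on the first draw. If first is purple (prob 4/9), second-purple has prob (6)/(11); if not (prob 5/9), it has prob 4/(11).
P = (4/9)·(6/11) + (5/9)·(4/11) = 4/9 ≈ 0.4444.

4/9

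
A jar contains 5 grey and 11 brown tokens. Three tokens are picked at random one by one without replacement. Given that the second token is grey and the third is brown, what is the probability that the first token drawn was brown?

P(first=brown and the second token is grey and the third is brown) = (11/16)·(5/15)·(10/14) = 55/336.
P(E) = Σ over first color = 11/168 + 55/336 = 11/48.
By Bayes, P(first=brown | E) = 55/336 / 11/48 = 5/7 ≈ 0.7143.

5/7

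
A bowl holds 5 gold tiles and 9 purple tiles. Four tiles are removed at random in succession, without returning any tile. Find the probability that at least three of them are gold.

Sum the hypergeometric tail for j = 3,…,4 gold tiles.
Favorable = C(5,3)·C(9,1) + C(5,4)·C(9,0) = 95; total = C(14,4) = 1001.
P = 95/1001 = 95/1001 ≈ 0.0949.

95/1001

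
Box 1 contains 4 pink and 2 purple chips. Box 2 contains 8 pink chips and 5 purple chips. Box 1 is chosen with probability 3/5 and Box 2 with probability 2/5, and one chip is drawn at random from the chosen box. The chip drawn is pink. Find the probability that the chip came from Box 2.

8/21

P(pink | Box 1) = 2/3; P(pink | Box 2) = 8/13.
P(pink) = 3/5·2/3 + 2/5·8/13 = 42/65.
By Bayes' rule, P(Box 2 | pink) = 16/65 / 42/65 = 8/21 ≈ 0.3810.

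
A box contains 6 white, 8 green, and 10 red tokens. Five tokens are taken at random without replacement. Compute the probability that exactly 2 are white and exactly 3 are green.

Unordered draws without replacement: count favorable combinations over C(24,5).
Favorable = C(6,2) · C(8,3) · C(10,0) = 840; total = C(24,5) = 42504.
P = 840/42504 = 5/253 ≈ 0.0198.

5/253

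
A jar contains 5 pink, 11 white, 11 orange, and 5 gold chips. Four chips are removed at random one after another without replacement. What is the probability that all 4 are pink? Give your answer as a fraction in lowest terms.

Unordered draws without replacement: count favorable combinations over C(32,4).
Favorable = C(5,4) · C(11,0) · C(11,0) · C(5,0) = 5; total = C(32,4) = 35960.
P = 5/35960 = 1/7192 ≈ 0.0001.

1/7192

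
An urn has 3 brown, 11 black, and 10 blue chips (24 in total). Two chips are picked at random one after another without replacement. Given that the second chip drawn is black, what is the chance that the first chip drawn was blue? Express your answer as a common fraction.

10/23

P(first=blue and the second chip drawn is black) = (10/24)·(11/23) = 55/276.
P(the second chip drawn is black) = Σ over first color = 11/184 + 55/276 + 55/276 = 11/24.
By Bayes, P(first=blue | the second chip drawn is black) = 55/276 / 11/24 = 10/23 ≈ 0.4348.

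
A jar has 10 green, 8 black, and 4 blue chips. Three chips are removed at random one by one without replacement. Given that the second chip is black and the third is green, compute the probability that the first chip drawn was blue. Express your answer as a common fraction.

P(first=blue and the second chip is black and the third is green) = (4/22)·(8/21)·(10/20) = 8/231.
P(E) = Σ over first color = 6/77 + 2/33 + 8/231 = 40/231.
By Bayes, P(first=blue | E) = 8/231 / 40/231 = 1/5 ≈ 0.2000.

1/5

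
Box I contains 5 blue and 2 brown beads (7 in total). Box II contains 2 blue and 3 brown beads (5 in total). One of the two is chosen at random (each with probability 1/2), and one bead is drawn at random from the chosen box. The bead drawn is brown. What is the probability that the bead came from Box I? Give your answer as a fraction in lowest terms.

10/31

P(brown | Box I) = 2/7; P(brown | Box II) = 3/5.
P(brown) = 1/2·2/7 + 1/2·3/5 = 31/70.
By Bayes' rule, P(Box I | brown) = 1/7 / 31/70 = 10/31 ≈ 0.3226.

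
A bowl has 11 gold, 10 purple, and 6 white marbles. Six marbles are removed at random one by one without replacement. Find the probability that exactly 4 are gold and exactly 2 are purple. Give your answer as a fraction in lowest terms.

15/299

Unordered draws without replacement: count favorable combinations over C(27,6).
Favorable = C(11,4) · C(10,2) · C(6,0) = 14850; total = C(27,6) = 296010.
P = 14850/296010 = 15/299 ≈ 0.0502.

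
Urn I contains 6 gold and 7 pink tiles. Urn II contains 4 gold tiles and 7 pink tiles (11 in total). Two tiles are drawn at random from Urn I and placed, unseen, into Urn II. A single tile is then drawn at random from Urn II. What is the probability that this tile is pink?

Condition on how many of the transferred tiles are pink (from Urn I: 7 pink of 13; then Urn II has 13 total).
  0 pink: C(7,0)C(6,2)/C(13,2) = 5/26; then P = 7/13
  1 pink: C(7,1)C(6,1)/C(13,2) = 7/13; then P = 8/13
  2 pink: C(7,2)C(6,0)/C(13,2) = 7/26; then P = 9/13
P(pink from Urn II) = 105/169 ≈ 0.6213.

105/169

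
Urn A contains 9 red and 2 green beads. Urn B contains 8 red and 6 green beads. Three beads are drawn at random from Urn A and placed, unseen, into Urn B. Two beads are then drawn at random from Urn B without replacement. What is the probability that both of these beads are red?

Condition on how many of the transferred beads are red (from Urn A: 9 red of 11; then Urn B has 17 total).
  1 red: C(9,1)C(2,2)/C(11,3) = 3/55; then P = C(9,2)/C(17,2) = 9/34
  2 red: C(9,2)C(2,1)/C(11,3) = 24/55; then P = C(10,2)/C(17,2) = 45/136
  3 red: C(9,3)C(2,0)/C(11,3) = 28/55; then P = C(11,2)/C(17,2) = 55/136
P(both red) = 31/85 ≈ 0.3647.

31/85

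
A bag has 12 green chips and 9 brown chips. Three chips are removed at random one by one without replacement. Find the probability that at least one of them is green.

89/95

Use the complement: P(at least one green) = 1 − P(no green).
P(none) = C(9,3)/C(21,3) = 84/1330.
So P = 1 − 84/1330 = 89/95 ≈ 0.9368.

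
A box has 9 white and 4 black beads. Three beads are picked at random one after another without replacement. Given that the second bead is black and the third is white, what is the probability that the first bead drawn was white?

P(first=white and the second bead is black and the third is white) = (9/13)·(4/12)·(8/11) = 24/143.
P(E) = Σ over first color = 24/143 + 9/143 = 3/13.
By Bayes, P(first=white | E) = 24/143 / 3/13 = 8/11 ≈ 0.7273.

8/11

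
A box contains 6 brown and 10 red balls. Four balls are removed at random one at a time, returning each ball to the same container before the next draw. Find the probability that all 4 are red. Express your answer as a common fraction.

625/4096

Multiply the conditional probability of each draw in order, with replacement (the composition resets each draw).
P = (10/16) · (10/16) · (10/16) · (10/16) = 625/4096 ≈ 0.1526.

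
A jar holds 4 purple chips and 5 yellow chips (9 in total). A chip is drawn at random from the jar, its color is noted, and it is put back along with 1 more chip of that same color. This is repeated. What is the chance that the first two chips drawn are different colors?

4/9

Either yellow then purple, or purple then yellow; after the first draw the total is 10.
P = (5/9)·(4/10) + (4/9)·(5/10) = 4/9 ≈ 0.4444.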